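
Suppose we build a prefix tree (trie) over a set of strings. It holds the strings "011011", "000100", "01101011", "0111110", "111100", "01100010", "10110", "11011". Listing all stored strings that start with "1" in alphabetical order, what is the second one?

Filter for "1…" and sort: "10110", "11011", "111100"
Position 2: 11011

11011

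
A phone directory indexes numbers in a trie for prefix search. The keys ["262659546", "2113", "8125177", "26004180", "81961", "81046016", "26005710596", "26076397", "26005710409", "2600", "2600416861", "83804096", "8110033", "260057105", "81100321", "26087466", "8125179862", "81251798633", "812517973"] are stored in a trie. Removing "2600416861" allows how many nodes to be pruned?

Walk "2600416861" from the leaf back toward the root, removing each node that no remaining word uses.
The suffix "6861" (4 nodes) is used only by "2600416861"; the node for "260041" still has the child "8", so pruning stops there.
Nodes removed: 4

4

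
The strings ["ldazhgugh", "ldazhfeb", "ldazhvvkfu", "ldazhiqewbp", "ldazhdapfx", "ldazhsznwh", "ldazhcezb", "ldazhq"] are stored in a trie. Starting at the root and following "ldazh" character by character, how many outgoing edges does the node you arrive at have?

8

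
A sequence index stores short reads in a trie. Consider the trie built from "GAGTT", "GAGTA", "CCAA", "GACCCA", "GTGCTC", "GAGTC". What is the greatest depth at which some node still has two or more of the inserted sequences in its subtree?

4

The deepest shared node is where two words last agree before diverging.
e.g. "GAGTA" and "GAGTC" share the prefix "GAGT" of length 4; no pair shares a longer one.
Longest shared-prefix length: 4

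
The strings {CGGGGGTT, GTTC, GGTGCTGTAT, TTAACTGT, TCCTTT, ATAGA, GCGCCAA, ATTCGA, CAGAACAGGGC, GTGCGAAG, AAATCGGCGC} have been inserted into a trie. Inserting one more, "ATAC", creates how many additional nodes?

1

"ATA" is already a path in the trie; the remaining "C" must be added.
New nodes needed: |"ATAC"| − 3 = 4 − 3 = 1.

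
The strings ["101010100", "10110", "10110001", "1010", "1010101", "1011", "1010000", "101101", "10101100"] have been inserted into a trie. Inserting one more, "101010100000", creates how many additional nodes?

3

"101010100" is already a path in the trie; the remaining "000" must be added.
Each of the 3 remaining characters creates one node.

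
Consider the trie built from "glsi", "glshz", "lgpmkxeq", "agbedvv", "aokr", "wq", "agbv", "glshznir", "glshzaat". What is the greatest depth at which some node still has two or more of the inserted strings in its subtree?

Equivalently: take the maximum, over all pairs, of their longest common prefix length.
e.g. "glshz" and "glshzaat" share the prefix "glshz" of length 5; no pair shares a longer one.
Longest shared-prefix length: 5

5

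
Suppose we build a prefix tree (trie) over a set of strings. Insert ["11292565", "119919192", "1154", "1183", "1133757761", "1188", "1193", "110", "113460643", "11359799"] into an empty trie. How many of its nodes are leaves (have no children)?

10

A leaf is a node with no children — equivalently, the end of a word that is not a proper prefix of any other stored word.
Those words: "110", "11292565", "1133757761", "113460643", "11359799", "1154", "1183", "1188", "1193", "119919192"
Leaf count: 10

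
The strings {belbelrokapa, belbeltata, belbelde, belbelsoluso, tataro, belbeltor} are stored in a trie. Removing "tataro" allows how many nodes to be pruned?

6

After clearing the end-marker at "tataro", prune upward until reaching a node still needed by another word.
No other word shares any prefix with "tataro", so all 6 of its nodes go.
Nodes removed: 6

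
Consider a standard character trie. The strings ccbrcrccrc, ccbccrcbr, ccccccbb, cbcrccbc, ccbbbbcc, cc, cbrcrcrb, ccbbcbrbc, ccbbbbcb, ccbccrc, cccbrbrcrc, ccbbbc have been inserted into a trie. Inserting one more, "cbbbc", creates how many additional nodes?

3

"cb" is already a path in the trie; the remaining "bbc" must be added.
So 5 − 2 = 3 new nodes.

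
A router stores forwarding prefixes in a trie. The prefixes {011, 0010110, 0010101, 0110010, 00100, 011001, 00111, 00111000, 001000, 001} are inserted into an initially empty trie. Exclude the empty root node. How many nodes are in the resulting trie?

Trace insertions, counting only characters that open a new branch:
  "011" → 3 new (0, 1, 1)
  "0010110" → prefix "0" already present; 6 new (0, 1, 0, 1, 1, 0)
  "0010101" → prefix "00101" already present; 2 new (0, 1)
  "0110010" → prefix "011" already present; 4 new (0, 0, 1, 0)
  "00100" → prefix "0010" already present; 1 new (0)
  "011001" → prefix "011001" already present; 0 new (none)
  "00111" → prefix "001" already present; 2 new (1, 1)
  "00111000" → prefix "00111" already present; 3 new (0, 0, 0)
  "001000" → prefix "00100" already present; 1 new (0)
  "001" → prefix "001" already present; 0 new (none)
Total nodes = 3 + 6 + 2 + 4 + 1 + 0 + 2 + 3 + 1 + 0 = 22

22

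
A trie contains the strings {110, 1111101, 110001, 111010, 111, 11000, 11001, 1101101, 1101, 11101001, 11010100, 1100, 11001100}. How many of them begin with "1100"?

Walk to "1100"; the words in its subtree are exactly those with that prefix.
Words under "1100": 1100, 11000, 110001, 11001, 11001100
Count: 5

5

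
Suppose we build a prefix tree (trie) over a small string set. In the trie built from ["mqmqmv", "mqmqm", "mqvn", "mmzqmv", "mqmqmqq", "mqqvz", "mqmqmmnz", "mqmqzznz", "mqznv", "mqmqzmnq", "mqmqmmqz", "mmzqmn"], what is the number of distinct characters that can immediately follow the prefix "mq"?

4

The children of the "mq" node are the distinct next characters among strings starting with "mq".
Characters that immediately follow "mq" among the stored strings: {m, q, v, z}.
That node has 4 child edges.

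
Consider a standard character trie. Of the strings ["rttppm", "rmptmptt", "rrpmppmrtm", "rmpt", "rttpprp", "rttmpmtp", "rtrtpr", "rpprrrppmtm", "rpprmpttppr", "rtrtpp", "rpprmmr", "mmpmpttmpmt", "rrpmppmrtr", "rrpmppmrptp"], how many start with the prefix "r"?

13

Walk to "r"; the words in its subtree are exactly those with that prefix.
Matches: "rmpt", "rmptmptt", "rpprmmr", "rpprmpttppr", "rpprrrppmtm", "rrpmppmrptp", "rrpmppmrtm", "rrpmppmrtr", "rtrtpp", "rtrtpr", "rttmpmtp", "rttppm", "rttpprp"
Count: 13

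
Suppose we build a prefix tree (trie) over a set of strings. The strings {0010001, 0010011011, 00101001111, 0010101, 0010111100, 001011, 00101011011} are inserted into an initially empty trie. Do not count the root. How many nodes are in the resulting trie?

Insert word by word; a character creates a node only if that edge doesn't already exist:
  "0010001" → 7 new (0, 0, 1, 0, 0, 0, 1)
  "0010011011" → prefix "00100" already present; 5 new (1, 1, 0, 1, 1)
  "00101001111" → prefix "0010" already present; 7 new (1, 0, 0, 1, 1, 1, 1)
  "0010101" → prefix "001010" already present; 1 new (1)
  "0010111100" → prefix "00101" already present; 5 new (1, 1, 1, 0, 0)
  "001011" → prefix "001011" already present; 0 new (none)
  "00101011011" → prefix "0010101" already present; 4 new (1, 0, 1, 1)
Total nodes = 7 + 5 + 7 + 1 + 5 + 0 + 4 = 29

29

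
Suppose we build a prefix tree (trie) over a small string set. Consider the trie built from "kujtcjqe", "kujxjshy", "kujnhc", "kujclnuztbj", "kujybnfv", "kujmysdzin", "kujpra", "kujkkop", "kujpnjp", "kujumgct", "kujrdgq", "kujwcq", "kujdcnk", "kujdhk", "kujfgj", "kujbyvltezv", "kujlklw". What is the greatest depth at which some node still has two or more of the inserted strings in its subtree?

Equivalently: take the maximum, over all pairs, of their longest common prefix length.
"kujdcnk" and "kujdhk" agree on "kujd" (4 characters) before diverging; nothing deeper is shared.
Longest shared-prefix length: 4

4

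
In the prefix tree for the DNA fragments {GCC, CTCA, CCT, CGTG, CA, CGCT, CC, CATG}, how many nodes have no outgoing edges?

Leaves are exactly the stored words that no other stored word extends.
Those words: "CATG", "CCT", "CGCT", "CGTG", "CTCA", "GCC"
Leaf count: 6

6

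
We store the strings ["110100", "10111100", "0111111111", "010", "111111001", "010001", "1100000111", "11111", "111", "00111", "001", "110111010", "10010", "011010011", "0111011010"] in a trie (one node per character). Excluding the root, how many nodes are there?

65

Trace insertions, counting only characters that open a new branch:
  "110100" → 6 new (1, 1, 0, 1, 0, 0)
  "10111100" → prefix "1" already present; 7 new (0, 1, 1, 1, 1, 0, 0)
  "0111111111" → 10 new (0, 1, 1, 1, 1, 1, 1, 1, 1, 1)
  "010" → prefix "01" already present; 1 new (0)
  "111111001" → prefix "11" already present; 7 new (1, 1, 1, 1, 0, 0, 1)
  "010001" → prefix "010" already present; 3 new (0, 0, 1)
  "1100000111" → prefix "110" already present; 7 new (0, 0, 0, 0, 1, 1, 1)
  "11111" → prefix "11111" already present; 0 new (none)
  "111" → prefix "111" already present; 0 new (none)
  "00111" → prefix "0" already present; 4 new (0, 1, 1, 1)
  "001" → prefix "001" already present; 0 new (none)
  "110111010" → prefix "1101" already present; 5 new (1, 1, 0, 1, 0)
  "10010" → prefix "10" already present; 3 new (0, 1, 0)
  "011010011" → prefix "011" already present; 6 new (0, 1, 0, 0, 1, 1)
  "0111011010" → prefix "0111" already present; 6 new (0, 1, 1, 0, 1, 0)
Total nodes = 6 + 7 + 10 + 1 + 7 + 3 + 7 + 0 + 0 + 4 + 0 + 5 + 3 + 6 + 6 = 65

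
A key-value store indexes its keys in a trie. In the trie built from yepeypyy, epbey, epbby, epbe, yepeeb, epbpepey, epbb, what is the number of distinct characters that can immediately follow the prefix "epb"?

Walk "epb" from the root, arriving at one node.
Characters that immediately follow "epb" among the stored strings: {b, e, p}.
That node has 3 child edges.

3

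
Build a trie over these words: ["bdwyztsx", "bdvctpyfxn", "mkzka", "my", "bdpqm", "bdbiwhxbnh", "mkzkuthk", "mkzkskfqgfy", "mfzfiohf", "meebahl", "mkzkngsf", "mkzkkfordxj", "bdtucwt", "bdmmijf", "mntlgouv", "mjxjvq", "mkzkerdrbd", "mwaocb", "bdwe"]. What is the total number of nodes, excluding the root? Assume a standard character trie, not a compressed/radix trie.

102

Count nodes per top-level branch (shared prefixes stored once):
  'b'-branch (bdbiwhxbnh, bdmmijf, bdpqm, bdtucwt, bdvctpyfxn, bdwe, bdwyztsx): 38 nodes
  'm'-branch (meebahl, mfzfiohf, mjxjvq, mkzka, mkzkerdrbd, mkzkkfordxj, mkzkngsf, mkzkskfqgfy, mkzkuthk, mntlgouv, mwaocb, my): 64 nodes
Sum: 102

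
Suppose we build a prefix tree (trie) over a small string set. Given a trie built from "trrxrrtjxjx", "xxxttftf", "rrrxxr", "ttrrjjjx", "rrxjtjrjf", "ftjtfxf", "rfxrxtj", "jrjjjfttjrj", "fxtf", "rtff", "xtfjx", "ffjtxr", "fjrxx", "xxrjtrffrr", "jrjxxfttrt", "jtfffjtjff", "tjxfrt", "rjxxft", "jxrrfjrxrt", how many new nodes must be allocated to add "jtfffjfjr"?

The longest prefix of "jtfffjfjr" already in the trie is "jtfffj" (length 6).
Each of the 3 remaining characters creates one node.

3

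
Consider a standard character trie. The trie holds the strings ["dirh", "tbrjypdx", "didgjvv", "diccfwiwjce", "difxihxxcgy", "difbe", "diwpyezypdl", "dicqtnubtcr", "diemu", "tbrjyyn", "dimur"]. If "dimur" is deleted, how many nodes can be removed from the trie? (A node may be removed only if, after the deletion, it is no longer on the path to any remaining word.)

After clearing the end-marker at "dimur", prune upward until reaching a node still needed by another word.
The suffix "mur" (3 nodes) is used only by "dimur"; the node for "di" still has the child "r", so pruning stops there.
Nodes removed: 3

3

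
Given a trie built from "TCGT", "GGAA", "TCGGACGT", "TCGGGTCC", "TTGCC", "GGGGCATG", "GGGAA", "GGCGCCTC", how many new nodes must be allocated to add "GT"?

1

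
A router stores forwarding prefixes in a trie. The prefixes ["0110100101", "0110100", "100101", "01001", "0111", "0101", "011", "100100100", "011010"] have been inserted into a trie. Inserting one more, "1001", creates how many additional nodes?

0

"1001" is already a full path in the trie; only an end-marker is added.
No new nodes are needed: 0.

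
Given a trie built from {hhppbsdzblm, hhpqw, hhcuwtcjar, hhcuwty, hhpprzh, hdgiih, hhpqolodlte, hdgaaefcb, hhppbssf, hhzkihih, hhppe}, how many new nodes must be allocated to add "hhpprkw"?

2

Walking "hhpprkw" from the root, the first 5 characters ("hhppr") follow existing edges; "k" is the first miss.
Each of the 2 remaining characters creates one node.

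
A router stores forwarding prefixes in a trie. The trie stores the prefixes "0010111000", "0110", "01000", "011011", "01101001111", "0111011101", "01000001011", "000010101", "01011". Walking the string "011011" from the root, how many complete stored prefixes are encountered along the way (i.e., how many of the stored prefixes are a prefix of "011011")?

2

Check each prefix of "011011" against the stored set — each match is an end-marker on the path.
Prefixes of the query that are stored words: "0110", "011011"
Count: 2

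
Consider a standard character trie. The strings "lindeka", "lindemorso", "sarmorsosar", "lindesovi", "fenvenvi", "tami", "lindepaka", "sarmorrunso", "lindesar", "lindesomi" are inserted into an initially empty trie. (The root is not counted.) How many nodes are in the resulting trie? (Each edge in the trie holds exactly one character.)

Trace insertions, counting only characters that open a new branch:
  "lindeka" → 7 new (l, i, n, d, e, k, a)
  "lindemorso" → prefix "linde" already present; 5 new (m, o, r, s, o)
  "sarmorsosar" → 11 new (s, a, r, m, o, r, s, o, s, a, r)
  "lindesovi" → prefix "linde" already present; 4 new (s, o, v, i)
  "fenvenvi" → 8 new (f, e, n, v, e, n, v, i)
  "tami" → 4 new (t, a, m, i)
  "lindepaka" → prefix "linde" already present; 4 new (p, a, k, a)
  "sarmorrunso" → prefix "sarmor" already present; 5 new (r, u, n, s, o)
  "lindesar" → prefix "lindes" already present; 2 new (a, r)
  "lindesomi" → prefix "lindeso" already present; 2 new (m, i)
Total nodes = 7 + 5 + 11 + 4 + 8 + 4 + 4 + 5 + 2 + 2 = 52

52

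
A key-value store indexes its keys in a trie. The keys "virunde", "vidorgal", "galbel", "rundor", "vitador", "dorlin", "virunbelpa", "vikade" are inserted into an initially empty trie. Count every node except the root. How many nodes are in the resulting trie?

For each word, the new-node count is its length minus the longest prefix already in the trie:
  "virunde" → 7 new (v, i, r, u, n, d, e)
  "vidorgal" → prefix "vi" already present; 6 new (d, o, r, g, a, l)
  "galbel" → 6 new (g, a, l, b, e, l)
  "rundor" → 6 new (r, u, n, d, o, r)
  "vitador" → prefix "vi" already present; 5 new (t, a, d, o, r)
  "dorlin" → 6 new (d, o, r, l, i, n)
  "virunbelpa" → prefix "virun" already present; 5 new (b, e, l, p, a)
  "vikade" → prefix "vi" already present; 4 new (k, a, d, e)
Total nodes = 7 + 6 + 6 + 6 + 5 + 6 + 5 + 4 = 45

45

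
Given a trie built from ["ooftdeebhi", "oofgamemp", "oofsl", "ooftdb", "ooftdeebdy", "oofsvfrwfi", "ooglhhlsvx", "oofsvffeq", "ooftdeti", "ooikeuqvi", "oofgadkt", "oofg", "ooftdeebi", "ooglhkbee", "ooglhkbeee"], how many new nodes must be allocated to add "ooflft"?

"oof" is already a path in the trie; the remaining "lft" must be added.
Each of the 3 remaining characters creates one node.

3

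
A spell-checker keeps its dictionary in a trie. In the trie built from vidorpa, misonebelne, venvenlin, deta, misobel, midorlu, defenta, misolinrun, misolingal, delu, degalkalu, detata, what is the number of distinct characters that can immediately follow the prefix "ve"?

Follow the path "ve" to its node, then look at its outgoing edges.
Distinct next characters after "ve": n.
That node has 1 child edge.

1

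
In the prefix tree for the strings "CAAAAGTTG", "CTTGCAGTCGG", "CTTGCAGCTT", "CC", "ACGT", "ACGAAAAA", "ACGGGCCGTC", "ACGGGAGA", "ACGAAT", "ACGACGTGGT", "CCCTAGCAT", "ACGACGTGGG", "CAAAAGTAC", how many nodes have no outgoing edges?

12

Leaves are exactly the stored words that no other stored word extends.
Those words: "ACGAAAAA", "ACGAAT", "ACGACGTGGG", "ACGACGTGGT", "ACGGGAGA", "ACGGGCCGTC", "ACGT", "CAAAAGTAC", "CAAAAGTTG", "CCCTAGCAT", "CTTGCAGCTT", "CTTGCAGTCGG"
Leaf count: 12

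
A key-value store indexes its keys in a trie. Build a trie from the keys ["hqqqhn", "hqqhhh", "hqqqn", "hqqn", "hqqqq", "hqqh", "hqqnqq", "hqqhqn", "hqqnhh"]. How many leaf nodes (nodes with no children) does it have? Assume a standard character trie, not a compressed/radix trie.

7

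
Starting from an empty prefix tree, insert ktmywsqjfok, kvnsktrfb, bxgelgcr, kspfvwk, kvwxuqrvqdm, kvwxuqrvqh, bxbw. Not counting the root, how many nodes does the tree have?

Count nodes per top-level branch (shared prefixes stored once):
  'b'-branch (bxbw, bxgelgcr): 10 nodes
  'k'-branch (kspfvwk, ktmywsqjfok, kvnsktrfb, kvwxuqrvqdm, kvwxuqrvqh): 35 nodes
Sum: 45

45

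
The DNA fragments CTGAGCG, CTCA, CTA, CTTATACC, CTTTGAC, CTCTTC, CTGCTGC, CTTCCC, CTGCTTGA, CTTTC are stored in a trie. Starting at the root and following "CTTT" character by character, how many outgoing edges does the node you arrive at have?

2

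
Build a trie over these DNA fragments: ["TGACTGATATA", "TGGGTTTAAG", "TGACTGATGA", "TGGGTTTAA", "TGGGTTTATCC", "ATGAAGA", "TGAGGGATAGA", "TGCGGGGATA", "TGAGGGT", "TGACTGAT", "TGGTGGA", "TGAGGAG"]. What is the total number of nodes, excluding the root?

54

Trace insertions, counting only characters that open a new branch:
  "TGACTGATATA" → 11 new (T, G, A, C, T, G, A, T, A, T, A)
  "TGGGTTTAAG" → prefix "TG" already present; 8 new (G, G, T, T, T, A, A, G)
  "TGACTGATGA" → prefix "TGACTGAT" already present; 2 new (G, A)
  "TGGGTTTAA" → prefix "TGGGTTTAA" already present; 0 new (none)
  "TGGGTTTATCC" → prefix "TGGGTTTA" already present; 3 new (T, C, C)
  "ATGAAGA" → 7 new (A, T, G, A, A, G, A)
  "TGAGGGATAGA" → prefix "TGA" already present; 8 new (G, G, G, A, T, A, G, A)
  "TGCGGGGATA" → prefix "TG" already present; 8 new (C, G, G, G, G, A, T, A)
  "TGAGGGT" → prefix "TGAGGG" already present; 1 new (T)
  "TGACTGAT" → prefix "TGACTGAT" already present; 0 new (none)
  "TGGTGGA" → prefix "TGG" already present; 4 new (T, G, G, A)
  "TGAGGAG" → prefix "TGAGG" already present; 2 new (A, G)
Total nodes = 11 + 8 + 2 + 0 + 3 + 7 + 8 + 8 + 1 + 0 + 4 + 2 = 54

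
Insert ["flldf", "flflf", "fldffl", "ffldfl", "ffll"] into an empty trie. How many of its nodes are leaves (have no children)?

5

Leaves are exactly the stored words that no other stored word extends.
Those words: "ffldfl", "ffll", "fldffl", "flflf", "flldf"
Leaf count: 5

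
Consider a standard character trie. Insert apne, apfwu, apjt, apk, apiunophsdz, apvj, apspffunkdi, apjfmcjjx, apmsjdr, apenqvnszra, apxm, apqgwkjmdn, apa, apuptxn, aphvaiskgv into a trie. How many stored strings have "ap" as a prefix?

15

Filter for entries beginning with "ap":
Matches: "apa", "apenqvnszra", "apfwu", "aphvaiskgv", "apiunophsdz", "apjfmcjjx", "apjt", "apk", "apmsjdr", "apne", "apqgwkjmdn", "apspffunkdi", "apuptxn", "apvj", "apxm"
Count: 15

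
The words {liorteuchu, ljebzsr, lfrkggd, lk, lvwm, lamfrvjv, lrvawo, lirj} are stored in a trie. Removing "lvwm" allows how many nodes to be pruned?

Walk "lvwm" from the leaf back toward the root, removing each node that no remaining word uses.
The suffix "vwm" (3 nodes) is used only by "lvwm"; the node for "l" still has the child "i", so pruning stops there.
Nodes removed: 3

3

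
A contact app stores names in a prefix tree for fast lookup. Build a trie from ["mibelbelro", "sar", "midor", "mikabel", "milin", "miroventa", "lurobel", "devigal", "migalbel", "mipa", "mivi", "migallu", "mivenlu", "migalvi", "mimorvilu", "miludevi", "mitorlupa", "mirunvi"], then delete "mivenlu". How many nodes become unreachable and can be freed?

4

Walk "mivenlu" from the leaf back toward the root, removing each node that no remaining word uses.
The suffix "enlu" (4 nodes) is used only by "mivenlu"; the node for "miv" still has the child "i", so pruning stops there.
Nodes removed: 4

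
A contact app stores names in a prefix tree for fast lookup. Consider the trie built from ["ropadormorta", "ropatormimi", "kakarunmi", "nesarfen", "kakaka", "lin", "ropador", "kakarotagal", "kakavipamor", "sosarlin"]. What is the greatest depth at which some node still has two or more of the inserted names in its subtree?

Look for the deepest trie node that still has at least two words in its subtree.
e.g. "ropador" and "ropadormorta" share the prefix "ropador" of length 7; no pair shares a longer one.
Longest shared-prefix length: 7

7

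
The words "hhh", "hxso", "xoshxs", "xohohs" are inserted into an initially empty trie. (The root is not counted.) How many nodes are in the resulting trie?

16

Trie structure (* marks end of a word):
(root)
├─ h
│  ├─ h
│  │  └─ h *
│  └─ x
│     └─ s
│        └─ o *
└─ x
   └─ o
      ├─ h
      │  └─ o
      │     └─ h
      │        └─ s *
      └─ s
         └─ h
            └─ x
               └─ s *
Counting every labelled node above: 16.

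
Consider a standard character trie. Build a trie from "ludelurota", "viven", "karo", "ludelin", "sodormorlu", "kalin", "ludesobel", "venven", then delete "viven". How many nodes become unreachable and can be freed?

4

After clearing the end-marker at "viven", prune upward until reaching a node still needed by another word.
The suffix "iven" (4 nodes) is used only by "viven"; the node for "v" still has the child "e", so pruning stops there.
Nodes removed: 4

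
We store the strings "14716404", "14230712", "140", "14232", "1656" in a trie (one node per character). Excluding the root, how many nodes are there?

19

Count nodes per top-level branch (shared prefixes stored once):
  '1'-branch (140, 14230712, 14232, 14716404, 1656): 19 nodes
Sum: 19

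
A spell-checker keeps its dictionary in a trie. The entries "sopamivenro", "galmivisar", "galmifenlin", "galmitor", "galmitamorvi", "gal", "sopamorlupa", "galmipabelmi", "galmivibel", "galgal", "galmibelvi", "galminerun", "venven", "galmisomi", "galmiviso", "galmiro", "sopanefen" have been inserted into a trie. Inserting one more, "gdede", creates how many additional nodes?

4

"g" is already a path in the trie; the remaining "dede" must be added.
Each of the 4 remaining characters creates one node.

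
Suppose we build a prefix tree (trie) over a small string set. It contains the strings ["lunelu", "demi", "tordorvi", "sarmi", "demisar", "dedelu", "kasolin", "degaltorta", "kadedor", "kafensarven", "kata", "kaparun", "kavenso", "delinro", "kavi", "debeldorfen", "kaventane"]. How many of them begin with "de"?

Filter for entries beginning with "de":
Words under "de": debeldorfen, dedelu, degaltorta, delinro, demi, demisar
Count: 6

6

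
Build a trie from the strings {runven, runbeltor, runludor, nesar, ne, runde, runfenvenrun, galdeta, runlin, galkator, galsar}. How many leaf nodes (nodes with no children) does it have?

10

Leaves are exactly the stored words that no other stored word extends.
Those words: "galdeta", "galkator", "galsar", "nesar", "runbeltor", "runde", "runfenvenrun", "runlin", "runludor", "runven"
Leaf count: 10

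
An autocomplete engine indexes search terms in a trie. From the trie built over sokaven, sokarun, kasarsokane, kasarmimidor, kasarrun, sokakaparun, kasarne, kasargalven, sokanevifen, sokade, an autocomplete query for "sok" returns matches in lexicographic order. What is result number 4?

Filter for "sok…" and sort: "sokade", "sokakaparun", "sokanevifen", "sokarun", "sokaven"
The 4th is sokarun.

sokarun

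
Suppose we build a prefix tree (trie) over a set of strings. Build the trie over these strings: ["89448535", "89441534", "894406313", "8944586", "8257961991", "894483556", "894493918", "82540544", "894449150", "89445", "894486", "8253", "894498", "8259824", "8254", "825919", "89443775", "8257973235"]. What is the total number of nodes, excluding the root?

66

For each word, the new-node count is its length minus the longest prefix already in the trie:
  "89448535" → 8 new (8, 9, 4, 4, 8, 5, 3, 5)
  "89441534" → prefix "8944" already present; 4 new (1, 5, 3, 4)
  "894406313" → prefix "8944" already present; 5 new (0, 6, 3, 1, 3)
  "8944586" → prefix "8944" already present; 3 new (5, 8, 6)
  "8257961991" → prefix "8" already present; 9 new (2, 5, 7, 9, 6, 1, 9, 9, 1)
  "894483556" → prefix "89448" already present; 4 new (3, 5, 5, 6)
  "894493918" → prefix "8944" already present; 5 new (9, 3, 9, 1, 8)
  "82540544" → prefix "825" already present; 5 new (4, 0, 5, 4, 4)
  "894449150" → prefix "8944" already present; 5 new (4, 9, 1, 5, 0)
  "89445" → prefix "89445" already present; 0 new (none)
  "894486" → prefix "89448" already present; 1 new (6)
  "8253" → prefix "825" already present; 1 new (3)
  "894498" → prefix "89449" already present; 1 new (8)
  "8259824" → prefix "825" already present; 4 new (9, 8, 2, 4)
  "8254" → prefix "8254" already present; 0 new (none)
  "825919" → prefix "8259" already present; 2 new (1, 9)
  "89443775" → prefix "8944" already present; 4 new (3, 7, 7, 5)
  "8257973235" → prefix "82579" already present; 5 new (7, 3, 2, 3, 5)
Total nodes = 8 + 4 + 5 + 3 + 9 + 4 + 5 + 5 + 5 + 0 + 1 + 1 + 1 + 4 + 0 + 2 + 4 + 5 = 66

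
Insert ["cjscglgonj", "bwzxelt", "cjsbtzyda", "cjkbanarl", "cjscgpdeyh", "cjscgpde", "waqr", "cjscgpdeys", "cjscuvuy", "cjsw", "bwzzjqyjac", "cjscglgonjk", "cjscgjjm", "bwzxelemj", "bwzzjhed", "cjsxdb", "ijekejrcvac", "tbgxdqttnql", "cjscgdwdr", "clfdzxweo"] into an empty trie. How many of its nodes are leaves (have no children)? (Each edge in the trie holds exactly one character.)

18

Leaves are exactly the stored words that no other stored word extends.
Those words: "bwzxelemj", "bwzxelt", "bwzzjhed", "bwzzjqyjac", "cjkbanarl", "cjsbtzyda", "cjscgdwdr", "cjscgjjm", "cjscglgonjk", "cjscgpdeyh", "cjscgpdeys", "cjscuvuy", "cjsw", "cjsxdb", "clfdzxweo", "ijekejrcvac", "tbgxdqttnql", "waqr"
Leaf count: 18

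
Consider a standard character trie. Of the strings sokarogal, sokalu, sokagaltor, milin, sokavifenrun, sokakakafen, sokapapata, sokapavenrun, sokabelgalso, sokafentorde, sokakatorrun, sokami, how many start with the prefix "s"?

11

Walk to "s"; the words in its subtree are exactly those with that prefix.
Matches: "sokabelgalso", "sokafentorde", "sokagaltor", "sokakakafen", "sokakatorrun", "sokalu", "sokami", "sokapapata", "sokapavenrun", "sokarogal", "sokavifenrun"
Count: 11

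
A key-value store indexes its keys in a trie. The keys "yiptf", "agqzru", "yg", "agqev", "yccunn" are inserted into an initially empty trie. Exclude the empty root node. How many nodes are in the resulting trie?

19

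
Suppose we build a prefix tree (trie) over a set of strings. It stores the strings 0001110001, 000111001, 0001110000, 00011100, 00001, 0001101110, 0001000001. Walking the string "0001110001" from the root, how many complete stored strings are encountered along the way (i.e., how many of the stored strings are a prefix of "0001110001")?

2

Traverse "0001110001" character by character; count nodes along the way that are marked as word ends.
Prefixes of the query that are stored words: "00011100", "0001110001"
Count: 2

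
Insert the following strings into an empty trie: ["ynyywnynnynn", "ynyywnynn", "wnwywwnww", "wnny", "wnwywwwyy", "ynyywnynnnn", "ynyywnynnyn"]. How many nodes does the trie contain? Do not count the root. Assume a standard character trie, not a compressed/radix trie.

Count nodes per top-level branch (shared prefixes stored once):
  'w'-branch (wnny, wnwywwnww, wnwywwwyy): 14 nodes
  'y'-branch (ynyywnynn, ynyywnynnnn, ynyywnynnyn, ynyywnynnynn): 14 nodes
Sum: 28

28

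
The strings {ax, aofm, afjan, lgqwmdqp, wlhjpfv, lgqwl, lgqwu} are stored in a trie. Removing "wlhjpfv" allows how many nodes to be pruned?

7

A node on "wlhjpfv"'s path can go only if nothing else ends at it or branches off below it.
No other word shares any prefix with "wlhjpfv", so all 7 of its nodes go.
Nodes removed: 7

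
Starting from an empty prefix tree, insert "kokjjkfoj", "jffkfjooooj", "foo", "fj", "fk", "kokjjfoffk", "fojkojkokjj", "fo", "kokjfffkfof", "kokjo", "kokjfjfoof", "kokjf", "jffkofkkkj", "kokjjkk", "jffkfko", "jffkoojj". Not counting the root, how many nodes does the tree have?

Count nodes per top-level branch (shared prefixes stored once):
  'f'-branch (fj, fk, fo, fojkojkokjj, foo): 14 nodes
  'j'-branch (jffkfjooooj, jffkfko, jffkofkkkj, jffkoojj): 22 nodes
  'k'-branch (kokjf, kokjfffkfof, kokjfjfoof, kokjjfoffk, kokjjkfoj, kokjjkk, kokjo): 28 nodes
Sum: 64

64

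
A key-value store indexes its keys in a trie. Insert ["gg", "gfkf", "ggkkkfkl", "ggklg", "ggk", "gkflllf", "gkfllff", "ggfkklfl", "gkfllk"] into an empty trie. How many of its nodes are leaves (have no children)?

A leaf is a node with no children — equivalently, the end of a word that is not a proper prefix of any other stored word.
Those words: "gfkf", "ggfkklfl", "ggkkkfkl", "ggklg", "gkfllff", "gkfllk", "gkflllf"
Leaf count: 7

7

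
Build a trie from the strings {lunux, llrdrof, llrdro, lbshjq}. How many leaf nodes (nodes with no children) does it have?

A leaf is a node with no children — equivalently, the end of a word that is not a proper prefix of any other stored word.
Those words: "lbshjq", "llrdrof", "lunux"
Leaf count: 3

3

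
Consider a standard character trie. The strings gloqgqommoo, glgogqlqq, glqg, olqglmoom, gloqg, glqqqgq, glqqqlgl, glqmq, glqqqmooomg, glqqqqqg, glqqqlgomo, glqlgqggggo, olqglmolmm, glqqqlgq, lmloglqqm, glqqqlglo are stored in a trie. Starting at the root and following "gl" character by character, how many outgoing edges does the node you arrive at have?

3

Follow the path "gl" to its node, then look at its outgoing edges.
Distinct next characters after "gl": g, o, q.
That node has 3 child edges.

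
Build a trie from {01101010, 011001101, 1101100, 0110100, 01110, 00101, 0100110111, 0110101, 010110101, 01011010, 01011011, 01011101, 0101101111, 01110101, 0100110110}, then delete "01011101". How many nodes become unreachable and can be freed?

3

Walk "01011101" from the leaf back toward the root, removing each node that no remaining word uses.
The suffix "101" (3 nodes) is used only by "01011101"; the node for "01011" still has the child "0", so pruning stops there.
Nodes removed: 3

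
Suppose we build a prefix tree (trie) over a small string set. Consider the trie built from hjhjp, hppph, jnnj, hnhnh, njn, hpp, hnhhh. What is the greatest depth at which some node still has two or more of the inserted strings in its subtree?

3

Look for the deepest trie node that still has at least two words in its subtree.
e.g. "hnhhh" and "hnhnh" share the prefix "hnh" of length 3; no pair shares a longer one.
Longest shared-prefix length: 3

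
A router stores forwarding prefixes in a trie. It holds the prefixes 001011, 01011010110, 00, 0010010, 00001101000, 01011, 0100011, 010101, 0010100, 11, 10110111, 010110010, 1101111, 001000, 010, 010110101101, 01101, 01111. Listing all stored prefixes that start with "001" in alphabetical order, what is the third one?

DFS of the "001" subtree visits, in order: "001000", "0010010", "0010100", "001011"
Position 3: 0010100

0010100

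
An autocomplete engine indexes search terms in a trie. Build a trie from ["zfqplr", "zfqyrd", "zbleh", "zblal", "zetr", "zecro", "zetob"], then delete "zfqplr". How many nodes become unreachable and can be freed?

A node on "zfqplr"'s path can go only if nothing else ends at it or branches off below it.
The suffix "plr" (3 nodes) is used only by "zfqplr"; the node for "zfq" still has the child "y", so pruning stops there.
Nodes removed: 3

3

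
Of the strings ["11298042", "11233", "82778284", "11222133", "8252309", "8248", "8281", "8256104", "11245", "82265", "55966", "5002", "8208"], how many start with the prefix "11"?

4

Walk to "11"; the words in its subtree are exactly those with that prefix.
Words under "11": 11222133, 11233, 11245, 11298042
Count: 4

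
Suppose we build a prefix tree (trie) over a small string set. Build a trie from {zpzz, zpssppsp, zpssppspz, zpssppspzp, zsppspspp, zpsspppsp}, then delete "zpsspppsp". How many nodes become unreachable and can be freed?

3

A node on "zpsspppsp"'s path can go only if nothing else ends at it or branches off below it.
The suffix "psp" (3 nodes) is used only by "zpsspppsp"; the node for "zpsspp" still has the child "s", so pruning stops there.
Nodes removed: 3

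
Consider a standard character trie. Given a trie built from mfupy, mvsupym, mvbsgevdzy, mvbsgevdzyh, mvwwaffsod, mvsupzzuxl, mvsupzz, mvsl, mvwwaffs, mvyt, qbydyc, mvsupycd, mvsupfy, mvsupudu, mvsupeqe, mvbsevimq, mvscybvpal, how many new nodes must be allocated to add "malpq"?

The longest prefix of "malpq" already in the trie is "m" (length 1).
Each of the 4 remaining characters creates one node.

4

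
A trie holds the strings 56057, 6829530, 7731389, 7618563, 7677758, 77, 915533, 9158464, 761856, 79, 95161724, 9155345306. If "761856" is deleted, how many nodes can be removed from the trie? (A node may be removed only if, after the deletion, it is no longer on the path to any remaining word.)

0

A node on "761856"'s path can go only if nothing else ends at it or branches off below it.
Every node on "761856" is still needed (e.g. by "7618563"), so nothing is freed.
Nodes removed: 0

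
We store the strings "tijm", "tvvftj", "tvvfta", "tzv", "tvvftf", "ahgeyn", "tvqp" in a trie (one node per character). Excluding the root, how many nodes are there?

21

Trie structure (* marks end of a word):
(root)
├─ a
│  └─ h
│     └─ g
│        └─ e
│           └─ y
│              └─ n *
└─ t
   ├─ i
   │  └─ j
   │     └─ m *
   ├─ v
   │  ├─ q
   │  │  └─ p *
   │  └─ v
   │     └─ f
   │        └─ t
   │           ├─ a *
   │           ├─ f *
   │           └─ j *
   └─ z
      └─ v *
Counting every labelled node above: 21.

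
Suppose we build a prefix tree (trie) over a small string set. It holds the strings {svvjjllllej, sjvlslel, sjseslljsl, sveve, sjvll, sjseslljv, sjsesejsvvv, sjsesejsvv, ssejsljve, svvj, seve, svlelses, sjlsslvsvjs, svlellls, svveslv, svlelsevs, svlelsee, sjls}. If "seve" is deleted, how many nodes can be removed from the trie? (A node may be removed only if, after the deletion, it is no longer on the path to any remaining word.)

Walk "seve" from the leaf back toward the root, removing each node that no remaining word uses.
The suffix "eve" (3 nodes) is used only by "seve"; the node for "s" still has the child "v", so pruning stops there.
Nodes removed: 3

3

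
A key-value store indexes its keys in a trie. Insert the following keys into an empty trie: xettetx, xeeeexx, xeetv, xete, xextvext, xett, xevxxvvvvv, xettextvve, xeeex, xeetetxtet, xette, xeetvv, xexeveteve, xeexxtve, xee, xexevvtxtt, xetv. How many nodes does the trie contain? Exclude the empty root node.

60

Insert word by word; a character creates a node only if that edge doesn't already exist:
  "xettetx" → 7 new (x, e, t, t, e, t, x)
  "xeeeexx" → prefix "xe" already present; 5 new (e, e, e, x, x)
  "xeetv" → prefix "xee" already present; 2 new (t, v)
  "xete" → prefix "xet" already present; 1 new (e)
  "xextvext" → prefix "xe" already present; 6 new (x, t, v, e, x, t)
  "xett" → prefix "xett" already present; 0 new (none)
  "xevxxvvvvv" → prefix "xe" already present; 8 new (v, x, x, v, v, v, v, v)
  "xettextvve" → prefix "xette" already present; 5 new (x, t, v, v, e)
  "xeeex" → prefix "xeee" already present; 1 new (x)
  "xeetetxtet" → prefix "xeet" already present; 6 new (e, t, x, t, e, t)
  "xette" → prefix "xette" already present; 0 new (none)
  "xeetvv" → prefix "xeetv" already present; 1 new (v)
  "xexeveteve" → prefix "xex" already present; 7 new (e, v, e, t, e, v, e)
  "xeexxtve" → prefix "xee" already present; 5 new (x, x, t, v, e)
  "xee" → prefix "xee" already present; 0 new (none)
  "xexevvtxtt" → prefix "xexev" already present; 5 new (v, t, x, t, t)
  "xetv" → prefix "xet" already present; 1 new (v)
Total nodes = 7 + 5 + 2 + 1 + 6 + 0 + 8 + 5 + 1 + 6 + 0 + 1 + 7 + 5 + 0 + 5 + 1 = 60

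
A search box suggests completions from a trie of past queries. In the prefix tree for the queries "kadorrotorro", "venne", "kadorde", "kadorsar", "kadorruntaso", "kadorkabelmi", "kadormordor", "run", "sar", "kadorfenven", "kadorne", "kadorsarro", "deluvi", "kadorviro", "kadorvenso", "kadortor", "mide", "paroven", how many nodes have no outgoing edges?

Leaves are exactly the stored words that no other stored word extends.
Those words: "deluvi", "kadorde", "kadorfenven", "kadorkabelmi", "kadormordor", "kadorne", "kadorrotorro", "kadorruntaso", "kadorsarro", "kadortor", "kadorvenso", "kadorviro", "mide", "paroven", "run", "sar", "venne"
Leaf count: 17

17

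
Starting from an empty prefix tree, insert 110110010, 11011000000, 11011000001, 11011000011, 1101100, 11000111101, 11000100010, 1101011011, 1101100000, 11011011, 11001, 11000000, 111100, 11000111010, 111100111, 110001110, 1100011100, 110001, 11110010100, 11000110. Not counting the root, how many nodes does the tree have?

57

Insert word by word; a character creates a node only if that edge doesn't already exist:
  "110110010" → 9 new (1, 1, 0, 1, 1, 0, 0, 1, 0)
  "11011000000" → prefix "1101100" already present; 4 new (0, 0, 0, 0)
  "11011000001" → prefix "1101100000" already present; 1 new (1)
  "11011000011" → prefix "110110000" already present; 2 new (1, 1)
  "1101100" → prefix "1101100" already present; 0 new (none)
  "11000111101" → prefix "110" already present; 8 new (0, 0, 1, 1, 1, 1, 0, 1)
  "11000100010" → prefix "110001" already present; 5 new (0, 0, 0, 1, 0)
  "1101011011" → prefix "1101" already present; 6 new (0, 1, 1, 0, 1, 1)
  "1101100000" → prefix "1101100000" already present; 0 new (none)
  "11011011" → prefix "110110" already present; 2 new (1, 1)
  "11001" → prefix "1100" already present; 1 new (1)
  "11000000" → prefix "11000" already present; 3 new (0, 0, 0)
  "111100" → prefix "11" already present; 4 new (1, 1, 0, 0)
  "11000111010" → prefix "11000111" already present; 3 new (0, 1, 0)
  "111100111" → prefix "111100" already present; 3 new (1, 1, 1)
  "110001110" → prefix "110001110" already present; 0 new (none)
  "1100011100" → prefix "110001110" already present; 1 new (0)
  "110001" → prefix "110001" already present; 0 new (none)
  "11110010100" → prefix "1111001" already present; 4 new (0, 1, 0, 0)
  "11000110" → prefix "1100011" already present; 1 new (0)
Total nodes = 9 + 4 + 1 + 2 + 0 + 8 + 5 + 6 + 0 + 2 + 1 + 3 + 4 + 3 + 3 + 0 + 1 + 0 + 4 + 1 = 57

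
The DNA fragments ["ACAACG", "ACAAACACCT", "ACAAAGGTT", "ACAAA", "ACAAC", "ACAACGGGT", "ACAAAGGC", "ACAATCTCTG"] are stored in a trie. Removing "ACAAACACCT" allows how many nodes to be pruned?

Walk "ACAAACACCT" from the leaf back toward the root, removing each node that no remaining word uses.
The suffix "CACCT" (5 nodes) is used only by "ACAAACACCT"; the node for "ACAAA" still has the child "G", so pruning stops there.
Nodes removed: 5

5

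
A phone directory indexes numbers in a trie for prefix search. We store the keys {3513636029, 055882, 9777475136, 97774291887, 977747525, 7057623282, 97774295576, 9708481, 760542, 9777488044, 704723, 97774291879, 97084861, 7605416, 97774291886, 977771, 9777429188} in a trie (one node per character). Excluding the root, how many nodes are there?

76

Trace insertions, counting only characters that open a new branch:
  "3513636029" → 10 new (3, 5, 1, 3, 6, 3, 6, 0, 2, 9)
  "055882" → 6 new (0, 5, 5, 8, 8, 2)
  "9777475136" → 10 new (9, 7, 7, 7, 4, 7, 5, 1, 3, 6)
  "97774291887" → prefix "97774" already present; 6 new (2, 9, 1, 8, 8, 7)
  "977747525" → prefix "9777475" already present; 2 new (2, 5)
  "7057623282" → 10 new (7, 0, 5, 7, 6, 2, 3, 2, 8, 2)
  "97774295576" → prefix "9777429" already present; 4 new (5, 5, 7, 6)
  "9708481" → prefix "97" already present; 5 new (0, 8, 4, 8, 1)
  "760542" → prefix "7" already present; 5 new (6, 0, 5, 4, 2)
  "9777488044" → prefix "97774" already present; 5 new (8, 8, 0, 4, 4)
  "704723" → prefix "70" already present; 4 new (4, 7, 2, 3)
  "97774291879" → prefix "977742918" already present; 2 new (7, 9)
  "97084861" → prefix "970848" already present; 2 new (6, 1)
  "7605416" → prefix "76054" already present; 2 new (1, 6)
  "97774291886" → prefix "9777429188" already present; 1 new (6)
  "977771" → prefix "9777" already present; 2 new (7, 1)
  "9777429188" → prefix "9777429188" already present; 0 new (none)
Total nodes = 10 + 6 + 10 + 6 + 2 + 10 + 4 + 5 + 5 + 5 + 4 + 2 + 2 + 2 + 1 + 2 + 0 = 76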